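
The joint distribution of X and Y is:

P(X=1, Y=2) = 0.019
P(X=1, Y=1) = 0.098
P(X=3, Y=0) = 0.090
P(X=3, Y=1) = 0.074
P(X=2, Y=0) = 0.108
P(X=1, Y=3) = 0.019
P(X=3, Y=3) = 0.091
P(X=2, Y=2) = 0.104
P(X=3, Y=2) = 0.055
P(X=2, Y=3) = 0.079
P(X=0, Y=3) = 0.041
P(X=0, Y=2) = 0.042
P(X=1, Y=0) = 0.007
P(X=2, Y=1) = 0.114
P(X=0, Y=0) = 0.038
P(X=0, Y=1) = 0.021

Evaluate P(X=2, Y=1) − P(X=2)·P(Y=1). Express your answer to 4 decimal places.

P(X=2) = 0.108 + 0.114 + 0.104 + 0.079 = 0.405.
P(Y=1) = 0.021 + 0.098 + 0.114 + 0.074 = 0.307.
P(X=2, Y=1) − P(X=2)P(Y=1) = 0.114 − 0.405×0.307 = -0.0103.

-0.0103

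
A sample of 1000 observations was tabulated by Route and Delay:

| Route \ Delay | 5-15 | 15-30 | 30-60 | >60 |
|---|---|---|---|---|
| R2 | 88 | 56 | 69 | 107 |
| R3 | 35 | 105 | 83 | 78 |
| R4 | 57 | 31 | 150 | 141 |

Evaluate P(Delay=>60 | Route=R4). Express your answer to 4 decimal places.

0.3720

Total with Route=R4: 57 + 31 + 150 + 141 = 379.
P(Delay=>60 | Route=R4) = 141/379 = 0.3720.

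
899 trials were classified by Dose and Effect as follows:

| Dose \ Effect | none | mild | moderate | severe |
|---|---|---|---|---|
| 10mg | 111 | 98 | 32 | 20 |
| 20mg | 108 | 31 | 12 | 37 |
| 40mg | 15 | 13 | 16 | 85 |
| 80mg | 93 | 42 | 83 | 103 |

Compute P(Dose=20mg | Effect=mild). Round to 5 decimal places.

0.16848

Total with Effect=mild: 98 + 31 + 13 + 42 = 184.
P(Dose=20mg | Effect=mild) = 31/184 = 0.16848.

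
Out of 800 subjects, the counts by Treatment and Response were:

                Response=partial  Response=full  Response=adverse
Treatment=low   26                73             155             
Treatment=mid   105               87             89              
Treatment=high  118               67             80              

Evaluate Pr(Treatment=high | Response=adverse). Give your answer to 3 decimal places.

0.247

Total with Response=adverse: 155 + 89 + 80 = 324.
P(Treatment=high | Response=adverse) = 80/324 = 0.247.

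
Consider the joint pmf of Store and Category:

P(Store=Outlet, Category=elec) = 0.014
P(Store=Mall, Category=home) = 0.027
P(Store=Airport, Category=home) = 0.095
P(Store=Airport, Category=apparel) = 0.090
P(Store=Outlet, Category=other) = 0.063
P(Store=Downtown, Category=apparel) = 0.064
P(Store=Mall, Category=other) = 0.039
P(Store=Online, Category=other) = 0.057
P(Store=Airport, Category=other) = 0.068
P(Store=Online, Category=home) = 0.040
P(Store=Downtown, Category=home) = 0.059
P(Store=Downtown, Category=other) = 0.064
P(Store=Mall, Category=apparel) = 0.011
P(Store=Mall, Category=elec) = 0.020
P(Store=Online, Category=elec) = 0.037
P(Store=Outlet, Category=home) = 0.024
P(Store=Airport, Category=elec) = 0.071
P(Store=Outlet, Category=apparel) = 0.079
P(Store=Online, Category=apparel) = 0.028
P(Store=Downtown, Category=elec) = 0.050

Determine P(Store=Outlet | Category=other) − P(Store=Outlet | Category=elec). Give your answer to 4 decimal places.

0.1436

P(Category=other) = 0.064 + 0.039 + 0.068 + 0.063 + 0.057 = 0.291; P(Store=Outlet | Category=other) = 0.063/0.291 = 0.21649.
P(Category=elec) = 0.050 + 0.020 + 0.071 + 0.014 + 0.037 = 0.192; P(Store=Outlet | Category=elec) = 0.014/0.192 = 0.07292.
Difference = 0.1436.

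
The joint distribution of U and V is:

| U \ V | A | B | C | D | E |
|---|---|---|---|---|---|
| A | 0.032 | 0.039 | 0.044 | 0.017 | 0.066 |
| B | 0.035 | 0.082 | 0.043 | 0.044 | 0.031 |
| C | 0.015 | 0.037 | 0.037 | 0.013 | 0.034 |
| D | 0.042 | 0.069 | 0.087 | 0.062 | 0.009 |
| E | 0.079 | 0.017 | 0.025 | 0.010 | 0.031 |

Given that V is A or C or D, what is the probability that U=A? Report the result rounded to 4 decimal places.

0.1590

P(V=A) = 0.032 + 0.035 + 0.015 + 0.042 + 0.079 = 0.203.
P(V=C) = 0.044 + 0.043 + 0.037 + 0.087 + 0.025 = 0.236.
P(V=D) = 0.017 + 0.044 + 0.013 + 0.062 + 0.010 = 0.146.
P(V ∈ {A, C, D}) = 0.203 + 0.236 + 0.146 = 0.585; P(U=A, V ∈ {A, C, D}) = 0.032 + 0.044 + 0.017 = 0.093.
P(U=A | V ∈ {A, C, D}) = 0.093/0.585 = 0.1590.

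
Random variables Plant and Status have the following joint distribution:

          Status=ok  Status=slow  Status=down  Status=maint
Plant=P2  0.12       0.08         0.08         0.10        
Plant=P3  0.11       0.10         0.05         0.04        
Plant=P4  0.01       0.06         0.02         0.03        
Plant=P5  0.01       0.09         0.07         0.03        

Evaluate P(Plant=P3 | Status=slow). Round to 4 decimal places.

P(Status=slow) = 0.08 + 0.10 + 0.06 + 0.09 = 0.33.
P(Plant=P3 | Status=slow) = 0.10/0.33 = 0.3030.

0.3030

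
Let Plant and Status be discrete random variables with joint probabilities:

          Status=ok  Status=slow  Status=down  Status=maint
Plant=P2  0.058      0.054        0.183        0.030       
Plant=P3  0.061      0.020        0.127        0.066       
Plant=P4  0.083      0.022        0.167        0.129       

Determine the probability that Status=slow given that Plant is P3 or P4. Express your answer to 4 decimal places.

P(Plant=P3) = 0.061 + 0.020 + 0.127 + 0.066 = 0.274.
P(Plant=P4) = 0.083 + 0.022 + 0.167 + 0.129 = 0.401.
P(Plant ∈ {P3, P4}) = 0.274 + 0.401 = 0.675; P(Status=slow, Plant ∈ {P3, P4}) = 0.020 + 0.022 = 0.042.
P(Status=slow | Plant ∈ {P3, P4}) = 0.042/0.675 = 0.0622.

0.0622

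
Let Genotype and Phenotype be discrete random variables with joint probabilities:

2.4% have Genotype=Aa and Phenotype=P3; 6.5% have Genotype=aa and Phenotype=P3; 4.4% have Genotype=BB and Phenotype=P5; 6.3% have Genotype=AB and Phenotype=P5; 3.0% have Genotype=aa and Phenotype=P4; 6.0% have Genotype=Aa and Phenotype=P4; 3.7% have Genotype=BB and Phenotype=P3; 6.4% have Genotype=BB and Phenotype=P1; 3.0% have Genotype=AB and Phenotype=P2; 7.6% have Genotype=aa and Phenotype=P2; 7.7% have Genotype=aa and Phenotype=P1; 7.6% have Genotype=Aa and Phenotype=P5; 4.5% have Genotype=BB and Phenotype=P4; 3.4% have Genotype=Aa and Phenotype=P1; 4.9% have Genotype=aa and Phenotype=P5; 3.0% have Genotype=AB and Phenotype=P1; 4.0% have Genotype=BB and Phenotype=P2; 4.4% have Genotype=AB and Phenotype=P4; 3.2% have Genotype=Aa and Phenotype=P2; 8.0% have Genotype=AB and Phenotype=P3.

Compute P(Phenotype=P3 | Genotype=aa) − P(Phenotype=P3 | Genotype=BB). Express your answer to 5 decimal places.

0.05799

P(Genotype=aa) = 0.077 + 0.076 + 0.065 + 0.030 + 0.049 = 0.297; P(Phenotype=P3 | Genotype=aa) = 0.065/0.297 = 0.218855.
P(Genotype=BB) = 0.064 + 0.040 + 0.037 + 0.045 + 0.044 = 0.230; P(Phenotype=P3 | Genotype=BB) = 0.037/0.230 = 0.160870.
Difference = 0.05799.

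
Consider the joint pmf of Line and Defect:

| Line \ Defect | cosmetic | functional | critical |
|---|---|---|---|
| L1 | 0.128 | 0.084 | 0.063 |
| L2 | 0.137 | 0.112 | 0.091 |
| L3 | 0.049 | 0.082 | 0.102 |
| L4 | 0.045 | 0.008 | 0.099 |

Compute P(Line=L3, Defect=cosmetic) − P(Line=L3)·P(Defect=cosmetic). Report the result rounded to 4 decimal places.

-0.0346

P(Line=L3) = 0.049 + 0.082 + 0.102 = 0.233.
P(Defect=cosmetic) = 0.128 + 0.137 + 0.049 + 0.045 = 0.359.
P(Line=L3, Defect=cosmetic) − P(Line=L3)P(Defect=cosmetic) = 0.049 − 0.233×0.359 = -0.0346.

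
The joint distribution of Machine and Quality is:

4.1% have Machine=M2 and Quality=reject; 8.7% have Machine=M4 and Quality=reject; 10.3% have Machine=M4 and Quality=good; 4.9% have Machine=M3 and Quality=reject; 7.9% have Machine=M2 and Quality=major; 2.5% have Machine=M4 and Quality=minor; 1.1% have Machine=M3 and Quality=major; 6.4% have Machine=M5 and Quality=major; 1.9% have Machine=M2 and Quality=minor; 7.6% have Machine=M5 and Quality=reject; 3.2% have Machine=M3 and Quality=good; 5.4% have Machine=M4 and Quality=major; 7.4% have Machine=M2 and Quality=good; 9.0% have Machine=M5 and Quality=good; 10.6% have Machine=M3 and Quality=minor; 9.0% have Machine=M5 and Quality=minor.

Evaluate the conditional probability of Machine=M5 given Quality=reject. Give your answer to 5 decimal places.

P(Quality=reject) = 0.041 + 0.049 + 0.087 + 0.076 = 0.253.
P(Machine=M5 | Quality=reject) = 0.076/0.253 = 0.30040.

0.30040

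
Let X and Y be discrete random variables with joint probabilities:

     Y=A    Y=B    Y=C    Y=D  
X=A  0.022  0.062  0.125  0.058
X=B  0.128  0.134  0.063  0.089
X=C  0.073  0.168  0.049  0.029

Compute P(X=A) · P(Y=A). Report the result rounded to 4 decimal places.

P(X=A) = 0.022 + 0.062 + 0.125 + 0.058 = 0.267.
P(Y=A) = 0.022 + 0.128 + 0.073 = 0.223.
Product: 0.267 × 0.223 = 0.0595.

0.0595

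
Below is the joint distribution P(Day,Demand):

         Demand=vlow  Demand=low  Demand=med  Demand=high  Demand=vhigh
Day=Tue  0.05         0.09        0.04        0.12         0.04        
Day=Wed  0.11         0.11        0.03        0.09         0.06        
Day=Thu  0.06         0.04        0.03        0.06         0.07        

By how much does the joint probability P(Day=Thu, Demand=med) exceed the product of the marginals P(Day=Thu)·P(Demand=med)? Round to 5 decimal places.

P(Day=Thu) = 0.06 + 0.04 + 0.03 + 0.06 + 0.07 = 0.26.
P(Demand=med) = 0.04 + 0.03 + 0.03 = 0.10.
P(Day=Thu, Demand=med) − P(Day=Thu)P(Demand=med) = 0.03 − 0.26×0.10 = 0.00400.

0.00400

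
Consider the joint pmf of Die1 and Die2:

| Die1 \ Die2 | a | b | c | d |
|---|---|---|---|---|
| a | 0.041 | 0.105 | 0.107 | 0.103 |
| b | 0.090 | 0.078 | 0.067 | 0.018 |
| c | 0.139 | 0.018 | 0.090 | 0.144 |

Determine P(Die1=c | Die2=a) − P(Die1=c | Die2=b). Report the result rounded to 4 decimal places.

P(Die2=a) = 0.041 + 0.090 + 0.139 = 0.270; P(Die1=c | Die2=a) = 0.139/0.270 = 0.51481.
P(Die2=b) = 0.105 + 0.078 + 0.018 = 0.201; P(Die1=c | Die2=b) = 0.018/0.201 = 0.08955.
Difference = 0.4253.

0.4253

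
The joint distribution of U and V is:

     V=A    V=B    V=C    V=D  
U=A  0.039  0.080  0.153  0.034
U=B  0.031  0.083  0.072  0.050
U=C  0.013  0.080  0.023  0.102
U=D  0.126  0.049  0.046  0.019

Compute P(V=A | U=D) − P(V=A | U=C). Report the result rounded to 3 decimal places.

0.465

P(U=D) = 0.126 + 0.049 + 0.046 + 0.019 = 0.240; P(V=A | U=D) = 0.126/0.240 = 0.5250.
P(U=C) = 0.013 + 0.080 + 0.023 + 0.102 = 0.218; P(V=A | U=C) = 0.013/0.218 = 0.0596.
Difference = 0.465.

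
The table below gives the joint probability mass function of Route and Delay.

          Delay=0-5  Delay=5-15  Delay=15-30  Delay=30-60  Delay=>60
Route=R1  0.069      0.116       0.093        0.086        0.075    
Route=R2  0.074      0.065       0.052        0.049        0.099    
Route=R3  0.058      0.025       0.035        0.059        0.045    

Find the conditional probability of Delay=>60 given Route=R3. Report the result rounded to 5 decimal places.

P(Route=R3) = 0.058 + 0.025 + 0.035 + 0.059 + 0.045 = 0.222.
P(Delay=>60 | Route=R3) = 0.045/0.222 = 0.20270.

0.20270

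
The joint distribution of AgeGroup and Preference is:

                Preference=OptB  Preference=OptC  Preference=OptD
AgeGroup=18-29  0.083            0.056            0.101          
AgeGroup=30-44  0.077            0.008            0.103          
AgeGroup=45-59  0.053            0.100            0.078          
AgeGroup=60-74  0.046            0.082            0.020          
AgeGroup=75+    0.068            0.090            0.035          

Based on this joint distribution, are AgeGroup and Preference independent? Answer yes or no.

no

P(AgeGroup=30-44) = 0.188 and P(Preference=OptC) = 0.336, so their product is 0.06317, but P(AgeGroup=30-44, Preference=OptC) = 0.008. Since these differ, AgeGroup and Preference are not independent.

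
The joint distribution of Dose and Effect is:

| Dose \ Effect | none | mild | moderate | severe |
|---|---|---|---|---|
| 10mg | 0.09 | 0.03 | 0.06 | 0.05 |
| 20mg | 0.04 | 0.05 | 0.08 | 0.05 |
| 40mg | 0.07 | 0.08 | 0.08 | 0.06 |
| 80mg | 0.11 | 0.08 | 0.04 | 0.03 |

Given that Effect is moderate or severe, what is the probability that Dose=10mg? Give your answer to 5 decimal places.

P(Effect=moderate) = 0.06 + 0.08 + 0.08 + 0.04 = 0.26.
P(Effect=severe) = 0.05 + 0.05 + 0.06 + 0.03 = 0.19.
P(Effect ∈ {moderate, severe}) = 0.26 + 0.19 = 0.45; P(Dose=10mg, Effect ∈ {moderate, severe}) = 0.06 + 0.05 = 0.11.
P(Dose=10mg | Effect ∈ {moderate, severe}) = 0.11/0.45 = 0.24444.

0.24444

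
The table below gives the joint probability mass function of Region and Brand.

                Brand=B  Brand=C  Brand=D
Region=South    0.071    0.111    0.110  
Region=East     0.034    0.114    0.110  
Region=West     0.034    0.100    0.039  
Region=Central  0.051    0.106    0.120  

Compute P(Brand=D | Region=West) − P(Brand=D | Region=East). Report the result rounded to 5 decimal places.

-0.20092

P(Region=West) = 0.034 + 0.100 + 0.039 = 0.173; P(Brand=D | Region=West) = 0.039/0.173 = 0.225434.
P(Region=East) = 0.034 + 0.114 + 0.110 = 0.258; P(Brand=D | Region=East) = 0.110/0.258 = 0.426357.
Difference = -0.20092.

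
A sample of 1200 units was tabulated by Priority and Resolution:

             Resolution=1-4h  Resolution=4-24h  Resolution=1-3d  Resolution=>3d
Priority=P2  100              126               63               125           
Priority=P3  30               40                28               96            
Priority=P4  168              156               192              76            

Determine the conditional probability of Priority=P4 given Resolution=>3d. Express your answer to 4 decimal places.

0.2559

Total with Resolution=>3d: 125 + 96 + 76 = 297.
P(Priority=P4 | Resolution=>3d) = 76/297 = 0.2559.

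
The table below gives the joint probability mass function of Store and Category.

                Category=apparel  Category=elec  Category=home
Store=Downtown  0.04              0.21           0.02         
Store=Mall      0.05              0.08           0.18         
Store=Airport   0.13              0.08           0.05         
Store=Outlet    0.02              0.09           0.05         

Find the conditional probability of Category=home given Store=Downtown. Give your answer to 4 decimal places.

P(Store=Downtown) = 0.04 + 0.21 + 0.02 = 0.27.
P(Category=home | Store=Downtown) = 0.02/0.27 = 0.0741.

0.0741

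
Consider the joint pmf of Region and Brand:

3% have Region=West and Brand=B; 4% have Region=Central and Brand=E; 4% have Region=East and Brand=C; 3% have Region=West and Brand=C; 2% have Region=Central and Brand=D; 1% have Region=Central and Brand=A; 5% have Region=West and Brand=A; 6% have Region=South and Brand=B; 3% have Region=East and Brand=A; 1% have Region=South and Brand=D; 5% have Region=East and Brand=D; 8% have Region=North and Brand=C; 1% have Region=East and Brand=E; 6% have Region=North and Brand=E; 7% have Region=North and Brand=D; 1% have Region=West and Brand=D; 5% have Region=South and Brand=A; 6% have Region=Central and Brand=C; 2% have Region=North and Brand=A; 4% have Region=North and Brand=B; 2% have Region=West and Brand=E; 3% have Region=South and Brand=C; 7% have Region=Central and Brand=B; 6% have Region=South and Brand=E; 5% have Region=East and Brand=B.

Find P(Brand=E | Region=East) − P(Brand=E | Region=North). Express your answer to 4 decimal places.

-0.1667

P(Region=East) = 0.03 + 0.05 + 0.04 + 0.05 + 0.01 = 0.18; P(Brand=E | Region=East) = 0.01/0.18 = 0.05556.
P(Region=North) = 0.02 + 0.04 + 0.08 + 0.07 + 0.06 = 0.27; P(Brand=E | Region=North) = 0.06/0.27 = 0.22222.
Difference = -0.1667.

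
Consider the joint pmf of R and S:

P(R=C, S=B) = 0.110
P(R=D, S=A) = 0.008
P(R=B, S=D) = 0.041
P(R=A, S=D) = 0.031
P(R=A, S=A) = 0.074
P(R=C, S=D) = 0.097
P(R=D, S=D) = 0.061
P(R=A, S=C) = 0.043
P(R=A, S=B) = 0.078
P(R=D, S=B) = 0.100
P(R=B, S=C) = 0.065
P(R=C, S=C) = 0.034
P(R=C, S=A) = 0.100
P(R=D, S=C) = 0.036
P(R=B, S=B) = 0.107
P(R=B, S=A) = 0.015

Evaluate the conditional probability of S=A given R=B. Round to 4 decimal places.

0.0658

P(R=B) = 0.015 + 0.107 + 0.065 + 0.041 = 0.228.
P(S=A | R=B) = 0.015/0.228 = 0.0658.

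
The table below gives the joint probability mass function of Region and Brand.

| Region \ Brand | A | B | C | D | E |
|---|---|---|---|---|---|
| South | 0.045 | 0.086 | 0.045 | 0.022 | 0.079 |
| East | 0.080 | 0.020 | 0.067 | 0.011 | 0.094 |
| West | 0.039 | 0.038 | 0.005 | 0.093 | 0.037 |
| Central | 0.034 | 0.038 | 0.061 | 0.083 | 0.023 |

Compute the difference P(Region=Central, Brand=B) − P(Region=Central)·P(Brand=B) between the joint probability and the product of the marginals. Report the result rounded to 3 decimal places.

-0.005

P(Region=Central) = 0.034 + 0.038 + 0.061 + 0.083 + 0.023 = 0.239.
P(Brand=B) = 0.086 + 0.020 + 0.038 + 0.038 = 0.182.
P(Region=Central, Brand=B) − P(Region=Central)P(Brand=B) = 0.038 − 0.239×0.182 = -0.005.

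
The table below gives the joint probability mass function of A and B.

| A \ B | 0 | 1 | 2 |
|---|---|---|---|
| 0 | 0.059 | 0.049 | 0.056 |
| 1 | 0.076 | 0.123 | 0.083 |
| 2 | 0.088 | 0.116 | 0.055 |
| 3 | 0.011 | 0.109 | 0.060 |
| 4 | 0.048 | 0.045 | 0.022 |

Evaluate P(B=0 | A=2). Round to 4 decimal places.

P(A=2) = 0.088 + 0.116 + 0.055 = 0.259.
P(B=0 | A=2) = 0.088/0.259 = 0.3398.

0.3398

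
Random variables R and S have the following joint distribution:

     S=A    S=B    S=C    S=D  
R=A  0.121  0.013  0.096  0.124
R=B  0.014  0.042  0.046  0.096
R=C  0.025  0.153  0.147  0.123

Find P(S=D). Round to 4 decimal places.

P(S=D) = 0.124 + 0.096 + 0.123 = 0.343.

0.3430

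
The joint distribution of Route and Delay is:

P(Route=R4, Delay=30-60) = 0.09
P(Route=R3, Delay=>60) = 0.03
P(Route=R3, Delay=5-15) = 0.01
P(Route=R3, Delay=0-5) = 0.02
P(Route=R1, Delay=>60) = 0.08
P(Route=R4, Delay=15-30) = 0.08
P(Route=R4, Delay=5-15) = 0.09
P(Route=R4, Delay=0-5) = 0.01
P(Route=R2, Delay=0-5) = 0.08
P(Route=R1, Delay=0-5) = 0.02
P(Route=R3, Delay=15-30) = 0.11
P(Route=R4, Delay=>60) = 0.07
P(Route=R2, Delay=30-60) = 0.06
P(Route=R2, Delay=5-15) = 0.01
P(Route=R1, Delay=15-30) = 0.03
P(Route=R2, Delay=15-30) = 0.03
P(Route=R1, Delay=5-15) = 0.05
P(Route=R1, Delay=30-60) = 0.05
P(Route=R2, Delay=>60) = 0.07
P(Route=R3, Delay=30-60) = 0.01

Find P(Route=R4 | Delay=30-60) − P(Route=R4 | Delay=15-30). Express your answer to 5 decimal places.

P(Delay=30-60) = 0.05 + 0.06 + 0.01 + 0.09 = 0.21; P(Route=R4 | Delay=30-60) = 0.09/0.21 = 0.428571.
P(Delay=15-30) = 0.03 + 0.03 + 0.11 + 0.08 = 0.25; P(Route=R4 | Delay=15-30) = 0.08/0.25 = 0.320000.
Difference = 0.10857.

0.10857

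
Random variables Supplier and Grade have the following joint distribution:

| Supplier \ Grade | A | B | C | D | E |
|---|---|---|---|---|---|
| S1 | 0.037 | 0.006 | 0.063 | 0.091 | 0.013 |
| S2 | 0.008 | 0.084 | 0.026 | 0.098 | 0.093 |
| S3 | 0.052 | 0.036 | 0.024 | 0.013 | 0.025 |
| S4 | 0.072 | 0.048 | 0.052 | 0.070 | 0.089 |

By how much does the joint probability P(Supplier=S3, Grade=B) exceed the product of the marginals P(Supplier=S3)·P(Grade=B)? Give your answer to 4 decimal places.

P(Supplier=S3) = 0.052 + 0.036 + 0.024 + 0.013 + 0.025 = 0.150.
P(Grade=B) = 0.006 + 0.084 + 0.036 + 0.048 = 0.174.
P(Supplier=S3, Grade=B) − P(Supplier=S3)P(Grade=B) = 0.036 − 0.150×0.174 = 0.0099.

0.0099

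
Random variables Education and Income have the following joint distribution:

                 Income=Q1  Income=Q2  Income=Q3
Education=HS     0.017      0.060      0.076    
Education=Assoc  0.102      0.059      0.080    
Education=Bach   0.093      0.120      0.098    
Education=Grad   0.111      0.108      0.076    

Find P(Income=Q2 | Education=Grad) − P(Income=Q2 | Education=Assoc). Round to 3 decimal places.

P(Education=Grad) = 0.111 + 0.108 + 0.076 = 0.295; P(Income=Q2 | Education=Grad) = 0.108/0.295 = 0.3661.
P(Education=Assoc) = 0.102 + 0.059 + 0.080 = 0.241; P(Income=Q2 | Education=Assoc) = 0.059/0.241 = 0.2448.
Difference = 0.121.

0.121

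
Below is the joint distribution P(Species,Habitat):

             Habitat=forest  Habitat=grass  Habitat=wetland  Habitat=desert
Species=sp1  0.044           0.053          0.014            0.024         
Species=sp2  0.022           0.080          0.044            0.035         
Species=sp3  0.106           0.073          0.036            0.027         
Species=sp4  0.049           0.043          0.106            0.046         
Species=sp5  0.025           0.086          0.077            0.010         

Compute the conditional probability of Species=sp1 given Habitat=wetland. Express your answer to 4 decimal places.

P(Habitat=wetland) = 0.014 + 0.044 + 0.036 + 0.106 + 0.077 = 0.277.
P(Species=sp1 | Habitat=wetland) = 0.014/0.277 = 0.0505.

0.0505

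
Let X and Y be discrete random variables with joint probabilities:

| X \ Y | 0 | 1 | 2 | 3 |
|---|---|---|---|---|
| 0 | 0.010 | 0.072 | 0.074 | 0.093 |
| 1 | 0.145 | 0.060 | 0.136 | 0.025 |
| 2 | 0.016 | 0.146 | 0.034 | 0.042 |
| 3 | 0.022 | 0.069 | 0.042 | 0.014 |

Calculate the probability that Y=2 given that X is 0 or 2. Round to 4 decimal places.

0.2218

P(X=0) = 0.010 + 0.072 + 0.074 + 0.093 = 0.249.
P(X=2) = 0.016 + 0.146 + 0.034 + 0.042 = 0.238.
P(X ∈ {0, 2}) = 0.249 + 0.238 = 0.487; P(Y=2, X ∈ {0, 2}) = 0.074 + 0.034 = 0.108.
P(Y=2 | X ∈ {0, 2}) = 0.108/0.487 = 0.2218.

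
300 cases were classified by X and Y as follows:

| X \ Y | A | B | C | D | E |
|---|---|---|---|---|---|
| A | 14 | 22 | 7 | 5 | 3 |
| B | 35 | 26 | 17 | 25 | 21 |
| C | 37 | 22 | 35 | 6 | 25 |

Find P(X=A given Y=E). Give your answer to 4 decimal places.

0.0612

Total with Y=E: 3 + 21 + 25 = 49.
P(X=A | Y=E) = 3/49 = 0.0612.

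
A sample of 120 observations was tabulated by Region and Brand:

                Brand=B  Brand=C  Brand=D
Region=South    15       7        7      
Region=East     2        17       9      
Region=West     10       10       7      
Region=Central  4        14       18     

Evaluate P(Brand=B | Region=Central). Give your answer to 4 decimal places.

Total with Region=Central: 4 + 14 + 18 = 36.
P(Brand=B | Region=Central) = 4/36 = 0.1111.

0.1111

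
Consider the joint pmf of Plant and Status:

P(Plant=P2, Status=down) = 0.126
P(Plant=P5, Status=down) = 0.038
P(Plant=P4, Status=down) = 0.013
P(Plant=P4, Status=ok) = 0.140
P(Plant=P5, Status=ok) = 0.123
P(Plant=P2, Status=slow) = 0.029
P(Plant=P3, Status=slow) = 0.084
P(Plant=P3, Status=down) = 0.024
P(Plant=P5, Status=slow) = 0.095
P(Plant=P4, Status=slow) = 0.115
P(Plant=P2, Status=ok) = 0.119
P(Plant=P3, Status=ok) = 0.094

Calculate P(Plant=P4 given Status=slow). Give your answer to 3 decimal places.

P(Status=slow) = 0.029 + 0.084 + 0.115 + 0.095 = 0.323.
P(Plant=P4 | Status=slow) = 0.115/0.323 = 0.356.

0.356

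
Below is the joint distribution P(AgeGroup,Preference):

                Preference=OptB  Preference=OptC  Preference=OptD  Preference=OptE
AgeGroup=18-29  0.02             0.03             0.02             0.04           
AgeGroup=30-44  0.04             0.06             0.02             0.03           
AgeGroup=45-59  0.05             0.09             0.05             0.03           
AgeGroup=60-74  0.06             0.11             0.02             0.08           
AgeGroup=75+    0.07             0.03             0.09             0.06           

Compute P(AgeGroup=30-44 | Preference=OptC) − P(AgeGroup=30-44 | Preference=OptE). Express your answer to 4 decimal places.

P(Preference=OptC) = 0.03 + 0.06 + 0.09 + 0.11 + 0.03 = 0.32; P(AgeGroup=30-44 | Preference=OptC) = 0.06/0.32 = 0.18750.
P(Preference=OptE) = 0.04 + 0.03 + 0.03 + 0.08 + 0.06 = 0.24; P(AgeGroup=30-44 | Preference=OptE) = 0.03/0.24 = 0.12500.
Difference = 0.0625.

0.0625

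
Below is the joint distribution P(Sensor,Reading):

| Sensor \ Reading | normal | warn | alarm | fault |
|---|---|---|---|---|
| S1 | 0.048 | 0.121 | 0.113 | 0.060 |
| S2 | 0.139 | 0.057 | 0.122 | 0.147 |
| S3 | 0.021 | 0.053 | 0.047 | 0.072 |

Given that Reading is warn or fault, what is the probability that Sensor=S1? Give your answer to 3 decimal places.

0.355

P(Reading=warn) = 0.121 + 0.057 + 0.053 = 0.231.
P(Reading=fault) = 0.060 + 0.147 + 0.072 = 0.279.
P(Reading ∈ {warn, fault}) = 0.231 + 0.279 = 0.510; P(Sensor=S1, Reading ∈ {warn, fault}) = 0.121 + 0.060 = 0.181.
P(Sensor=S1 | Reading ∈ {warn, fault}) = 0.181/0.510 = 0.355.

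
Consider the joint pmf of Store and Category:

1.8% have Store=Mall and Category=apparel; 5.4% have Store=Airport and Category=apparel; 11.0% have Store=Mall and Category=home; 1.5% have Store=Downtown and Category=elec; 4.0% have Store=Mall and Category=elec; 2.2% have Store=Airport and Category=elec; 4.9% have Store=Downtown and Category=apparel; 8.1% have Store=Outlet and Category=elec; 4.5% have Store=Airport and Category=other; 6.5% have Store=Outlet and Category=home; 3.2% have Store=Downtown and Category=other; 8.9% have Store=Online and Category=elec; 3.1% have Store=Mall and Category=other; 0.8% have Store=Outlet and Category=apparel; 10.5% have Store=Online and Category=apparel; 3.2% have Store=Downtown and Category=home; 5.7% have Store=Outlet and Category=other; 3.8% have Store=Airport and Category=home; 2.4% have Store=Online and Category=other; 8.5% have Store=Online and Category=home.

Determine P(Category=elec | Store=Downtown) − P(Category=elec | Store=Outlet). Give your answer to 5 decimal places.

P(Store=Downtown) = 0.049 + 0.015 + 0.032 + 0.032 = 0.128; P(Category=elec | Store=Downtown) = 0.015/0.128 = 0.117188.
P(Store=Outlet) = 0.008 + 0.081 + 0.065 + 0.057 = 0.211; P(Category=elec | Store=Outlet) = 0.081/0.211 = 0.383886.
Difference = -0.26670.

-0.26670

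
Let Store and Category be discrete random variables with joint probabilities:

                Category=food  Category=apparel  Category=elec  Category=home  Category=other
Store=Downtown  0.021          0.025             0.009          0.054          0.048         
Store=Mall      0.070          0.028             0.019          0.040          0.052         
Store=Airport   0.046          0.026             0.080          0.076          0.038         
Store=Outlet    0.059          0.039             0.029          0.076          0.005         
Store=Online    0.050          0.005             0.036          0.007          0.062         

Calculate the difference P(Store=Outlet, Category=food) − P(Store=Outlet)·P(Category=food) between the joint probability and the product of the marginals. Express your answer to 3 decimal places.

P(Store=Outlet) = 0.059 + 0.039 + 0.029 + 0.076 + 0.005 = 0.208.
P(Category=food) = 0.021 + 0.070 + 0.046 + 0.059 + 0.050 = 0.246.
P(Store=Outlet, Category=food) − P(Store=Outlet)P(Category=food) = 0.059 − 0.208×0.246 = 0.008.

0.008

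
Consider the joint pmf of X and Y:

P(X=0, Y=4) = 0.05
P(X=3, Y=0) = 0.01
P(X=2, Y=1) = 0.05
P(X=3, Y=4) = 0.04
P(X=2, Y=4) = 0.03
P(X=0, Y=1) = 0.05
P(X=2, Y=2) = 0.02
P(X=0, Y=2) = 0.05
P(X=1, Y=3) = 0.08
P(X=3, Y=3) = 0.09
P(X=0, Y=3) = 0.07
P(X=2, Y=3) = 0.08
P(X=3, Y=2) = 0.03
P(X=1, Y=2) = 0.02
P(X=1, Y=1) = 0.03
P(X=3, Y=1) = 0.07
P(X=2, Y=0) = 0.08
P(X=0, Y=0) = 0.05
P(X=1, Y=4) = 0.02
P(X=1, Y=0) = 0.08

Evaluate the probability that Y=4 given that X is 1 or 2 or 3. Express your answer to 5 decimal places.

P(X=1) = 0.08 + 0.03 + 0.02 + 0.08 + 0.02 = 0.23.
P(X=2) = 0.08 + 0.05 + 0.02 + 0.08 + 0.03 = 0.26.
P(X=3) = 0.01 + 0.07 + 0.03 + 0.09 + 0.04 = 0.24.
P(X ∈ {1, 2, 3}) = 0.23 + 0.26 + 0.24 = 0.73; P(Y=4, X ∈ {1, 2, 3}) = 0.02 + 0.03 + 0.04 = 0.09.
P(Y=4 | X ∈ {1, 2, 3}) = 0.09/0.73 = 0.12329.

0.12329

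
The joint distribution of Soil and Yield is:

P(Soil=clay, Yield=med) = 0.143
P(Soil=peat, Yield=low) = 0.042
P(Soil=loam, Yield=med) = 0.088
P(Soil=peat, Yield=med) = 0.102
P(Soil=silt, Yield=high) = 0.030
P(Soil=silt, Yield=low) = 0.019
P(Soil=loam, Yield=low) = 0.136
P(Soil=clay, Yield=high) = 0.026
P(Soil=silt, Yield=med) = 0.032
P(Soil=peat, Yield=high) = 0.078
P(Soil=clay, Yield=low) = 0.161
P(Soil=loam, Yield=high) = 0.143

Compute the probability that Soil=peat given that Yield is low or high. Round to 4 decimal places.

P(Yield=low) = 0.136 + 0.161 + 0.019 + 0.042 = 0.358.
P(Yield=high) = 0.143 + 0.026 + 0.030 + 0.078 = 0.277.
P(Yield ∈ {low, high}) = 0.358 + 0.277 = 0.635; P(Soil=peat, Yield ∈ {low, high}) = 0.042 + 0.078 = 0.120.
P(Soil=peat | Yield ∈ {low, high}) = 0.120/0.635 = 0.1890.

0.1890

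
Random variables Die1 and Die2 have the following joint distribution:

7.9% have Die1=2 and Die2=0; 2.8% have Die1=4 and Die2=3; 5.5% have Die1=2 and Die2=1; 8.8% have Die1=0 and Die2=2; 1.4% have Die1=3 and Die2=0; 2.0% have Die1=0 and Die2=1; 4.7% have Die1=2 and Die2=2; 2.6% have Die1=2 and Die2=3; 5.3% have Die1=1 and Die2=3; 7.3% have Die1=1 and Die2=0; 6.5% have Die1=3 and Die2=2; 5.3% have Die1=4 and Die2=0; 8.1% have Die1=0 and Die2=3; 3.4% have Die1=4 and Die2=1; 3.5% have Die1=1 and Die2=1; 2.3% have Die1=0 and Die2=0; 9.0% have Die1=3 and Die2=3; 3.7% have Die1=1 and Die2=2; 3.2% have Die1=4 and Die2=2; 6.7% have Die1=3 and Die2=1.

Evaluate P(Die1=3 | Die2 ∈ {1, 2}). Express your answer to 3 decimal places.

0.275

P(Die2=1) = 0.020 + 0.035 + 0.055 + 0.067 + 0.034 = 0.211.
P(Die2=2) = 0.088 + 0.037 + 0.047 + 0.065 + 0.032 = 0.269.
P(Die2 ∈ {1, 2}) = 0.211 + 0.269 = 0.480; P(Die1=3, Die2 ∈ {1, 2}) = 0.067 + 0.065 = 0.132.
P(Die1=3 | Die2 ∈ {1, 2}) = 0.132/0.480 = 0.275.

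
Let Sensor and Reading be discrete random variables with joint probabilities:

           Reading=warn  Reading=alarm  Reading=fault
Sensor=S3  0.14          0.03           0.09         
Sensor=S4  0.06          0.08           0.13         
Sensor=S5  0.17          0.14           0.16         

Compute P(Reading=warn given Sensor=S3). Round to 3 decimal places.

P(Sensor=S3) = 0.14 + 0.03 + 0.09 = 0.26.
P(Reading=warn | Sensor=S3) = 0.14/0.26 = 0.538.

0.538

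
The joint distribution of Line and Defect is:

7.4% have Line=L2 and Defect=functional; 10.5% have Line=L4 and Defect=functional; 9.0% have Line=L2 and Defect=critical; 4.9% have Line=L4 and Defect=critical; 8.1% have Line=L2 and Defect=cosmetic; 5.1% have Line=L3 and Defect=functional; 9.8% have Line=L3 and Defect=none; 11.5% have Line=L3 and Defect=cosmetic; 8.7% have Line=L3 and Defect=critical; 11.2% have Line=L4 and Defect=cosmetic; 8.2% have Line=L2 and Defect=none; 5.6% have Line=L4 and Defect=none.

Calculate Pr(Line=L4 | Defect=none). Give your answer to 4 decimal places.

P(Defect=none) = 0.082 + 0.098 + 0.056 = 0.236.
P(Line=L4 | Defect=none) = 0.056/0.236 = 0.2373.

0.2373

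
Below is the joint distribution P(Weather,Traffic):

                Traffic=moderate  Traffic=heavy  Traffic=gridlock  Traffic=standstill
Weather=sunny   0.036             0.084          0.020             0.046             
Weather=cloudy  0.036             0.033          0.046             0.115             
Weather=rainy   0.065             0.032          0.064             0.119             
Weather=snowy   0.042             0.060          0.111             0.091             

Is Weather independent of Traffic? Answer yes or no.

no

P(Weather=sunny) = 0.186 and P(Traffic=heavy) = 0.209, so their product is 0.03887, but P(Weather=sunny, Traffic=heavy) = 0.084. Since these differ, Weather and Traffic are not independent.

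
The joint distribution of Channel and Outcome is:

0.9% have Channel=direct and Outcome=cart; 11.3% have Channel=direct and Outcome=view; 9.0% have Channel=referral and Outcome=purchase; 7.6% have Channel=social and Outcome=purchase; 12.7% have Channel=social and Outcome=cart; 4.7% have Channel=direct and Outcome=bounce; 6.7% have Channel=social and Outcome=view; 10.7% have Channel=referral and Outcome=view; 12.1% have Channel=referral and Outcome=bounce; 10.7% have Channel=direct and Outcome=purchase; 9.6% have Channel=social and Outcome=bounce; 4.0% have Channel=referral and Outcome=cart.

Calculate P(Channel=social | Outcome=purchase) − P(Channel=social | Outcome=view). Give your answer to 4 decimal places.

P(Outcome=purchase) = 0.076 + 0.107 + 0.090 = 0.273; P(Channel=social | Outcome=purchase) = 0.076/0.273 = 0.27839.
P(Outcome=view) = 0.067 + 0.113 + 0.107 = 0.287; P(Channel=social | Outcome=view) = 0.067/0.287 = 0.23345.
Difference = 0.0449.

0.0449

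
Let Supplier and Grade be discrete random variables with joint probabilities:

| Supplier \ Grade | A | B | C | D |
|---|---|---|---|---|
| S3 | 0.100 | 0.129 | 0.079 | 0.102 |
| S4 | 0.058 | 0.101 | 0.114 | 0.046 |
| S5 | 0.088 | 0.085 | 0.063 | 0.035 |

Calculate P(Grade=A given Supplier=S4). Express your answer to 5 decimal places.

0.18182

P(Supplier=S4) = 0.058 + 0.101 + 0.114 + 0.046 = 0.319.
P(Grade=A | Supplier=S4) = 0.058/0.319 = 0.18182.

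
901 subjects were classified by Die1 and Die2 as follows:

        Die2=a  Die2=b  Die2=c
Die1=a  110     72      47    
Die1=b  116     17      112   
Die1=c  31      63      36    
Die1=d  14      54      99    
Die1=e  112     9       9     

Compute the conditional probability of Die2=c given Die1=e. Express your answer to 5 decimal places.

0.06923

Total with Die1=e: 112 + 9 + 9 = 130.
P(Die2=c | Die1=e) = 9/130 = 0.06923.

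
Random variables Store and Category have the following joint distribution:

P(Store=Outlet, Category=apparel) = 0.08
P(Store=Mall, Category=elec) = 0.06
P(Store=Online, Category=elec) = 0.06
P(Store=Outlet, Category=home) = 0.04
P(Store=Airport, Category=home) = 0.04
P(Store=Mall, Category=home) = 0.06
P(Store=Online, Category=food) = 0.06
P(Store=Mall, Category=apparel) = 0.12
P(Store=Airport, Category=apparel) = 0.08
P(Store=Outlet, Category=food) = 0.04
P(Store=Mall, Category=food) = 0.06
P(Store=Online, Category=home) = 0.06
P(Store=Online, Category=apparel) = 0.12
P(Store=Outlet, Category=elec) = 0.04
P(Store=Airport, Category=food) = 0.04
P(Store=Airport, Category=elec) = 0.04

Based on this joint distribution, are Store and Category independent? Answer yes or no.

Every cell satisfies P(Store,Category) = P(Store)·P(Category). For instance P(Store=Mall) = 0.30, P(Category=elec) = 0.20, and 0.30×0.20 = 0.06 matches the joint entry. So Store and Category are independent.

yes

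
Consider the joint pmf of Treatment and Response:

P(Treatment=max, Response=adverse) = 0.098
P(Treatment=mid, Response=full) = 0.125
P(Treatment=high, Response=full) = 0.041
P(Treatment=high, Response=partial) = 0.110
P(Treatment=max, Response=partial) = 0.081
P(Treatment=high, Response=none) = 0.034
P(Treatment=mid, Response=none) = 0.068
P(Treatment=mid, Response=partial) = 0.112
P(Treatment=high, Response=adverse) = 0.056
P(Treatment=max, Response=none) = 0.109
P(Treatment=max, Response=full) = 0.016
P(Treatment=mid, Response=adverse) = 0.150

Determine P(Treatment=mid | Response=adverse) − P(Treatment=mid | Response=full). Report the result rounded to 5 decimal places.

-0.19339

P(Response=adverse) = 0.150 + 0.056 + 0.098 = 0.304; P(Treatment=mid | Response=adverse) = 0.150/0.304 = 0.493421.
P(Response=full) = 0.125 + 0.041 + 0.016 = 0.182; P(Treatment=mid | Response=full) = 0.125/0.182 = 0.686813.
Difference = -0.19339.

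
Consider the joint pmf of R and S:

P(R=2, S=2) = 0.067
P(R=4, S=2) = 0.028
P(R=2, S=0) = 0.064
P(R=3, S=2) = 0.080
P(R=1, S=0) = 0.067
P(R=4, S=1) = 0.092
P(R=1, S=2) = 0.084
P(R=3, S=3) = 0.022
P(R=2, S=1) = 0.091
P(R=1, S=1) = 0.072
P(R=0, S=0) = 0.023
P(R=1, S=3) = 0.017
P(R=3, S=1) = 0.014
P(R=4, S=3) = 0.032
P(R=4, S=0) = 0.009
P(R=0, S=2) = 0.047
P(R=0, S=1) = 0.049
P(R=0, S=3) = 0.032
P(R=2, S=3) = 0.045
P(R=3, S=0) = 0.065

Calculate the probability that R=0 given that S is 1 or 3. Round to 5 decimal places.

P(S=1) = 0.049 + 0.072 + 0.091 + 0.014 + 0.092 = 0.318.
P(S=3) = 0.032 + 0.017 + 0.045 + 0.022 + 0.032 = 0.148.
P(S ∈ {1, 3}) = 0.318 + 0.148 = 0.466; P(R=0, S ∈ {1, 3}) = 0.049 + 0.032 = 0.081.
P(R=0 | S ∈ {1, 3}) = 0.081/0.466 = 0.17382.

0.17382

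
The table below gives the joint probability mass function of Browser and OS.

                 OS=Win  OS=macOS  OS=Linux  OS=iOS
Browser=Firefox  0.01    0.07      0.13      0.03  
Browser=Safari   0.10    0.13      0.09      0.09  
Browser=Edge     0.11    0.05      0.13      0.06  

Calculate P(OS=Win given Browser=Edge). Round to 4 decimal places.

P(Browser=Edge) = 0.11 + 0.05 + 0.13 + 0.06 = 0.35.
P(OS=Win | Browser=Edge) = 0.11/0.35 = 0.3143.

0.3143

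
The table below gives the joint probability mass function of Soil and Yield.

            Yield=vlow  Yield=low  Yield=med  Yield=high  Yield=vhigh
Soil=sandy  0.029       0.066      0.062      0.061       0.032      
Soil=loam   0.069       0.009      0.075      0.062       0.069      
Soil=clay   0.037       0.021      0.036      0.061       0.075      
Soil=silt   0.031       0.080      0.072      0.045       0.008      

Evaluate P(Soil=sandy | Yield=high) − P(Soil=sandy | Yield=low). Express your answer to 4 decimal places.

-0.1086

P(Yield=high) = 0.061 + 0.062 + 0.061 + 0.045 = 0.229; P(Soil=sandy | Yield=high) = 0.061/0.229 = 0.26638.
P(Yield=low) = 0.066 + 0.009 + 0.021 + 0.080 = 0.176; P(Soil=sandy | Yield=low) = 0.066/0.176 = 0.37500.
Difference = -0.1086.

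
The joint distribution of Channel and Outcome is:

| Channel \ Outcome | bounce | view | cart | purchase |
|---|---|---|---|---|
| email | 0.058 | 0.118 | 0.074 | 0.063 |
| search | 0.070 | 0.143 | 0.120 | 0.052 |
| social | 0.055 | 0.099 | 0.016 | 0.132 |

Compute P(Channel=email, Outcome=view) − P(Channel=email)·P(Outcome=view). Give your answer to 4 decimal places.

P(Channel=email) = 0.058 + 0.118 + 0.074 + 0.063 = 0.313.
P(Outcome=view) = 0.118 + 0.143 + 0.099 = 0.360.
P(Channel=email, Outcome=view) − P(Channel=email)P(Outcome=view) = 0.118 − 0.313×0.360 = 0.0053.

0.0053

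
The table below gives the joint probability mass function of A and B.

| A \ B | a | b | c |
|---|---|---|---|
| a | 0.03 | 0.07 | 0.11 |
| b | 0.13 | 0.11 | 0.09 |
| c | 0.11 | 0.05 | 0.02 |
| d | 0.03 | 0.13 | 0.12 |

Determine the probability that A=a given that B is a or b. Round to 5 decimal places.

P(B=a) = 0.03 + 0.13 + 0.11 + 0.03 = 0.30.
P(B=b) = 0.07 + 0.11 + 0.05 + 0.13 = 0.36.
P(B ∈ {a, b}) = 0.30 + 0.36 = 0.66; P(A=a, B ∈ {a, b}) = 0.03 + 0.07 = 0.10.
P(A=a | B ∈ {a, b}) = 0.10/0.66 = 0.15152.

0.15152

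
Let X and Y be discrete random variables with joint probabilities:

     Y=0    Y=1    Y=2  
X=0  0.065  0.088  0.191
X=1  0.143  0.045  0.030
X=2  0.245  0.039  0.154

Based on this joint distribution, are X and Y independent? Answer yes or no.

P(X=0) = 0.344 and P(Y=0) = 0.453, so their product is 0.15583, but P(X=0, Y=0) = 0.065. Since these differ, X and Y are not independent.

no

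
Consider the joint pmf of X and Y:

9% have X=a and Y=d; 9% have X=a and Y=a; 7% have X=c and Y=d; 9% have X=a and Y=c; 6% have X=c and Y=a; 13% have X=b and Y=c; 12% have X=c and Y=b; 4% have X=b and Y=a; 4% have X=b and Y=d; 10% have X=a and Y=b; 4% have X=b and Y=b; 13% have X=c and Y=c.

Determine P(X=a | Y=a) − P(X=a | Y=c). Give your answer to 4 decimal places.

0.2165

P(Y=a) = 0.09 + 0.04 + 0.06 = 0.19; P(X=a | Y=a) = 0.09/0.19 = 0.47368.
P(Y=c) = 0.09 + 0.13 + 0.13 = 0.35; P(X=a | Y=c) = 0.09/0.35 = 0.25714.
Difference = 0.2165.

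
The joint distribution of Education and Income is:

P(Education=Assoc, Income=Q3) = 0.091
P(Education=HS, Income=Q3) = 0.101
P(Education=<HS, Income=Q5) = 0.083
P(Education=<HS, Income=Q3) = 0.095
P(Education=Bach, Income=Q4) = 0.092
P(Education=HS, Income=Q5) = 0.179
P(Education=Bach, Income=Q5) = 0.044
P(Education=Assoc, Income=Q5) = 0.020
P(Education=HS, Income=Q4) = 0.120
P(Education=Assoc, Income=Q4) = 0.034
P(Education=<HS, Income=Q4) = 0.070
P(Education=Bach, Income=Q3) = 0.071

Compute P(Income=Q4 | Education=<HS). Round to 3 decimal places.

P(Education=<HS) = 0.095 + 0.070 + 0.083 = 0.248.
P(Income=Q4 | Education=<HS) = 0.070/0.248 = 0.282.

0.282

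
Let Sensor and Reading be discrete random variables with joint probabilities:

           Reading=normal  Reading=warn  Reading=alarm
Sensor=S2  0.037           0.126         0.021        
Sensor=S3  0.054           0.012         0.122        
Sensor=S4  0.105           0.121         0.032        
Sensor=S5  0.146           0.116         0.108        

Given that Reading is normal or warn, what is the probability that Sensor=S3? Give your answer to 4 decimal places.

0.0921

P(Reading=normal) = 0.037 + 0.054 + 0.105 + 0.146 = 0.342.
P(Reading=warn) = 0.126 + 0.012 + 0.121 + 0.116 = 0.375.
P(Reading ∈ {normal, warn}) = 0.342 + 0.375 = 0.717; P(Sensor=S3, Reading ∈ {normal, warn}) = 0.054 + 0.012 = 0.066.
P(Sensor=S3 | Reading ∈ {normal, warn}) = 0.066/0.717 = 0.0921.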